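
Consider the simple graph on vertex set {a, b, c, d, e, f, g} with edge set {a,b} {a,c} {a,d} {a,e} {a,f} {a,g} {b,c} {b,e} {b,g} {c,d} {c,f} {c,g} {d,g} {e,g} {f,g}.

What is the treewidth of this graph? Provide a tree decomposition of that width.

Treewidth 3.
One optimal decomposition is:
Bags: B1 = {a, b, c, g}  B2 = {a, c, f, g}  B3 = {a, b, e, g}  B4 = {a, c, d, g}
Tree: B1–B2, B1–B3, B1–B4

The largest bag has 4 vertices, giving width 3; this decomposition certifies tw(G) ≤ 3. Conversely, {a, b, e, g} is a clique of size 4, and the vertices of any clique must share a bag in every tree decomposition; so some bag has ≥ 4 vertices and tw(G) ≥ 3. Hence tw(G) = 3 exactly.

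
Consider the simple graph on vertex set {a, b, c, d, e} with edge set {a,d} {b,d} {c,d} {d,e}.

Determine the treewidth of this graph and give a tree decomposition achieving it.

Treewidth 1.
One such decomposition:
Bags: B1 = {b, d}  B2 = {c, d}  B3 = {d, e}  B4 = {a, d}
Tree: B1–B2, B2–B3, B1–B4

Each bag holds 2 vertices, so the decomposition has width 1, which upper-bounds the treewidth. Since G has at least one edge (e.g. d–b), it is not an edgeless graph, so tw(G) ≥ 1. Therefore the treewidth is 1.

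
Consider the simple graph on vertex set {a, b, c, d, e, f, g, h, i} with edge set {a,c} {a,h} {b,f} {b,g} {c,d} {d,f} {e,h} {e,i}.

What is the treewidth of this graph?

A width-1 tree decomposition is:
Bags: B1 = {e, i}  B2 = {e, h}  B3 = {a, h}  B4 = {a, c}  B5 = {c, d}  B6 = {d, f}  B7 = {b, f}  B8 = {b, g}
Tree: B1–B2, B2–B3, B3–B4, B4–B5, B5–B6, B6–B7, B7–B8
Every bag has size at most 2, so the width is 2 − 1 = 1 and tw(G) ≤ 1. Any graph with an edge has treewidth ≥ 1, and G has the edge i–e. Therefore the treewidth is 1.

1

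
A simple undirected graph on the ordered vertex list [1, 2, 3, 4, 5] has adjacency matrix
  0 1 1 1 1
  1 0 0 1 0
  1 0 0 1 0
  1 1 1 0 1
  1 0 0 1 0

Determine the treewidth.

2

A width-2 tree decomposition is:
Bags: B1 = {1, 4, 5}  B2 = {1, 3, 4}  B3 = {1, 2, 4}
Tree: B1–B2, B1–B3
Every bag has size at most 3, so the width is 3 − 1 = 2 and tw(G) ≤ 2. On the other hand G contains the 3-clique {1, 2, 4}. A clique must lie in a single bag of any decomposition, so no decomposition can have width below 2. Therefore the treewidth is 2.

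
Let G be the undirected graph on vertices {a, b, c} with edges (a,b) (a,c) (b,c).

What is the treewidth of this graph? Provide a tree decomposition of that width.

Treewidth 2.
One such decomposition:
Bags: B1 = {a, b, c}
Tree: (single bag)

A single bag containing all 3 vertices is trivially a valid decomposition of width 2. On the other hand G contains the 3-clique {a, b, c}. A clique must lie in a single bag of any decomposition, so no decomposition can have width below 2. The upper and lower bounds meet at 2, so that is the treewidth.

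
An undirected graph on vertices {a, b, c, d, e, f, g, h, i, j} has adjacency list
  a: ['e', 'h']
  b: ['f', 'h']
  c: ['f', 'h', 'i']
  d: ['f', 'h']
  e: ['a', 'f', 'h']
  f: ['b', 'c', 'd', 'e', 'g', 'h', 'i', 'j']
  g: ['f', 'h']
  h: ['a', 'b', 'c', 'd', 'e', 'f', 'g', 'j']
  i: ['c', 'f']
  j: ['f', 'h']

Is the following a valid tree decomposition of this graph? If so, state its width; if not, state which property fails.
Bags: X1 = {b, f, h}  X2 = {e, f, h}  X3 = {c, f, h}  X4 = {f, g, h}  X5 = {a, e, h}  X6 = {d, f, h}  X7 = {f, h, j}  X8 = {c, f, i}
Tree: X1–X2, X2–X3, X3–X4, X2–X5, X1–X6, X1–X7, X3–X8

Checking the three conditions: (i) the bags cover all of {a, b, c, d, e, f, g, h, i, j}; (ii) for each edge, some bag contains both endpoints; (iii) the bags containing any fixed vertex form a subtree. All hold, so the decomposition is valid with width 3 − 1 = 2.

Yes; width 2.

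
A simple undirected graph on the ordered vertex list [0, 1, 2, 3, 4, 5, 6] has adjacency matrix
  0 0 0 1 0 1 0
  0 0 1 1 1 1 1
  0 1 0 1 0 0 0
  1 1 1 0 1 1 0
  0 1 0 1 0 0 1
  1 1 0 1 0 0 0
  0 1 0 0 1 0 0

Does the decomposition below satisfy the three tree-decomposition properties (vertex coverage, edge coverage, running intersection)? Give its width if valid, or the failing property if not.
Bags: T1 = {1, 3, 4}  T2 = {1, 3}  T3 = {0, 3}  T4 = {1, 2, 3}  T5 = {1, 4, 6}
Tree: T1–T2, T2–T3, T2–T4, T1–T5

No — vertex 5 appears in no bag.

A tree decomposition must satisfy three properties: every vertex lies in some bag; for every edge, both endpoints lie together in some bag; and for every vertex, the bags containing it form a connected subtree. Here vertex 5 appears in no bag, so the decomposition is invalid.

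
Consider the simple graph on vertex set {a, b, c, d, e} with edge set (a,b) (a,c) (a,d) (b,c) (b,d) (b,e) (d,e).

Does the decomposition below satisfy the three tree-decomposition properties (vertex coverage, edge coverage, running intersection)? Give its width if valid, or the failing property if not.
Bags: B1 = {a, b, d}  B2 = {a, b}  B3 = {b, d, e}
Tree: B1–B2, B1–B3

No — vertex c appears in no bag.

A tree decomposition must satisfy three properties: every vertex lies in some bag; for every edge, both endpoints lie together in some bag; and for every vertex, the bags containing it form a connected subtree. Here vertex c appears in no bag, so the decomposition is invalid.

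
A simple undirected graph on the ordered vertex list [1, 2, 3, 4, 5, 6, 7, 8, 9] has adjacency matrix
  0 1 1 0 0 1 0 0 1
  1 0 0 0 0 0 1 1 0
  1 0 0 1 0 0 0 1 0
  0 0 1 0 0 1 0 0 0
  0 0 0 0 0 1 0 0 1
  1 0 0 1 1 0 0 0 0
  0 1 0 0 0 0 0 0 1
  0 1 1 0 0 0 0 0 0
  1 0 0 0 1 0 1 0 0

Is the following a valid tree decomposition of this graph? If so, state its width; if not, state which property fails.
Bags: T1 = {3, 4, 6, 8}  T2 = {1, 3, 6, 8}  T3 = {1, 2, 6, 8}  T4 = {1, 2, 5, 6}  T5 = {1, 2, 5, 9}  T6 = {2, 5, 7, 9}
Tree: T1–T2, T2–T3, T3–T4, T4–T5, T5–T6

Every vertex of G appears in some bag (union = {1, 2, 3, 4, 5, 6, 7, 8, 9}); every edge is covered by a bag; and for each vertex v the set of bags containing v is connected in the bag tree. The decomposition is therefore valid. The largest bag has 4 vertices, so the width is 3.

Yes; width 3.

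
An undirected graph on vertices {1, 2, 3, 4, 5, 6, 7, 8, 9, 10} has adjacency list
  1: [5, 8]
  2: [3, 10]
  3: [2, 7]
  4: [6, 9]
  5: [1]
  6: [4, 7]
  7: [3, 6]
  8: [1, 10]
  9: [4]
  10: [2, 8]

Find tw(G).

1

A width-1 tree decomposition is:
Bags: B1 = {1, 5}  B2 = {1, 8}  B3 = {8, 10}  B4 = {2, 10}  B5 = {2, 3}  B6 = {3, 7}  B7 = {6, 7}  B8 = {4, 6}  B9 = {4, 9}
Tree: B1–B2, B2–B3, B3–B4, B4–B5, B5–B6, B6–B7, B7–B8, B8–B9
The largest bag has 2 vertices, giving width 1; this decomposition certifies tw(G) ≤ 1. Any graph with an edge has treewidth ≥ 1, and G has the edge 5–1. Therefore the treewidth is 1.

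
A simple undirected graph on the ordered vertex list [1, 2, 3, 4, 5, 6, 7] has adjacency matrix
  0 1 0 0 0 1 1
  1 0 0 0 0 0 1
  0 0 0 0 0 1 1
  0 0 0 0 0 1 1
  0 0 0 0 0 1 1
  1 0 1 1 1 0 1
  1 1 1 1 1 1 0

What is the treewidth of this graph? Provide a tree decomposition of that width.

Each bag holds 3 vertices, so the decomposition has width 2, which upper-bounds the treewidth. Conversely, {1, 2, 7} is a clique of size 3, and the vertices of any clique must share a bag in every tree decomposition; so some bag has ≥ 3 vertices and tw(G) ≥ 2. The upper and lower bounds meet at 2, so that is the treewidth.

Treewidth 2.
Bags: B1 = {3, 6, 7}  B2 = {4, 6, 7}  B3 = {1, 6, 7}  B4 = {1, 2, 7}  B5 = {5, 6, 7}
Tree: B1–B2, B2–B3, B3–B4, B3–B5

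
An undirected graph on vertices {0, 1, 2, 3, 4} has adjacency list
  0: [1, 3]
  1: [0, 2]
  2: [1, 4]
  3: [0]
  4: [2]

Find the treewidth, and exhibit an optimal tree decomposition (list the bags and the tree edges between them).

The largest bag has 2 vertices, giving width 1; this decomposition certifies tw(G) ≤ 1. G has an edge, so its treewidth is at least 1. Combining the bounds, tw(G) = 1.

Treewidth 1.
One optimal decomposition is:
Bags: B1 = {0, 1}  B2 = {1, 2}  B3 = {2, 4}  B4 = {0, 3}
Tree: B1–B2, B2–B3, B1–B4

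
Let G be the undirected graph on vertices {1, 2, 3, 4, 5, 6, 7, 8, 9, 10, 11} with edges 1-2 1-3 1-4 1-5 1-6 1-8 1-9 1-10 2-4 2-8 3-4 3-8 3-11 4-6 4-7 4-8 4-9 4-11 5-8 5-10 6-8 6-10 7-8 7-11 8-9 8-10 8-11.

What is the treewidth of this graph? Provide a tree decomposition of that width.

Treewidth 3.
One optimal decomposition is:
Bags: B1 = {1, 6, 8, 10}  B2 = {1, 4, 6, 8}  B3 = {1, 3, 4, 8}  B4 = {1, 2, 4, 8}  B5 = {3, 4, 8, 11}  B6 = {1, 4, 8, 9}  B7 = {1, 5, 8, 10}  B8 = {4, 7, 8, 11}
Tree: B1–B2, B2–B3, B2–B4, B3–B5, B3–B6, B1–B7, B5–B8

Each bag holds 4 vertices, so the decomposition has width 3, which upper-bounds the treewidth. Conversely, {1, 5, 8, 10} is a clique of size 4, and the vertices of any clique must share a bag in every tree decomposition; so some bag has ≥ 4 vertices and tw(G) ≥ 3. Therefore the treewidth is 3.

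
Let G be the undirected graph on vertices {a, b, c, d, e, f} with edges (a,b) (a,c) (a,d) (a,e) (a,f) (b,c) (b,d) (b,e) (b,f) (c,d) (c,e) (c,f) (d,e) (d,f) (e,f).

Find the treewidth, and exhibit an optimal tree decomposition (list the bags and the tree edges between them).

Treewidth 5.
One such decomposition:
Bags: B1 = {a, b, c, d, e, f}
Tree: (single bag)

A single bag containing all 6 vertices is trivially a valid decomposition of width 5. On the other hand G contains the 6-clique {a, b, c, d, e, f}. A clique must lie in a single bag of any decomposition, so no decomposition can have width below 5. Hence tw(G) = 5 exactly.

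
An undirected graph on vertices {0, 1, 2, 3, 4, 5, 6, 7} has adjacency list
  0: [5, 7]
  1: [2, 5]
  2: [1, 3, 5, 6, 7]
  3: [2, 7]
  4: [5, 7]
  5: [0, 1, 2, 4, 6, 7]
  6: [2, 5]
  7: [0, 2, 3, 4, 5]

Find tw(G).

2

A width-2 tree decomposition is:
Bags: B1 = {2, 5, 7}  B2 = {0, 5, 7}  B3 = {4, 5, 7}  B4 = {2, 3, 7}  B5 = {2, 5, 6}  B6 = {1, 2, 5}
Tree: B1–B2, B2–B3, B1–B4, B1–B5, B5–B6
Each bag holds 3 vertices, so the decomposition has width 2, which upper-bounds the treewidth. For the lower bound, the 3 vertices {2, 3, 7} are pairwise adjacent, and any tree decomposition puts a clique entirely inside one bag — forcing width ≥ 2. The upper and lower bounds meet at 2, so that is the treewidth.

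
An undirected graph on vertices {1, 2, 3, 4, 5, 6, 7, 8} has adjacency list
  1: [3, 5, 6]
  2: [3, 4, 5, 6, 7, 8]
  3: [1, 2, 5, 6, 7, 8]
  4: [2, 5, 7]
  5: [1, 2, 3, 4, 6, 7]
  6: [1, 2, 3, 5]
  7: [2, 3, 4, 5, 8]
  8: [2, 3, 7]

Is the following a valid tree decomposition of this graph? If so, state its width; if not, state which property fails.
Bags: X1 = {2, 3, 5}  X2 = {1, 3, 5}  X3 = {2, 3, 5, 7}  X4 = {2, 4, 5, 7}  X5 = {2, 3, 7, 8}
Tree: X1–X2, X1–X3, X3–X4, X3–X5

No — vertex 6 appears in no bag.

A tree decomposition must satisfy three properties: every vertex lies in some bag; for every edge, both endpoints lie together in some bag; and for every vertex, the bags containing it form a connected subtree. Here vertex 6 appears in no bag, so the decomposition is invalid.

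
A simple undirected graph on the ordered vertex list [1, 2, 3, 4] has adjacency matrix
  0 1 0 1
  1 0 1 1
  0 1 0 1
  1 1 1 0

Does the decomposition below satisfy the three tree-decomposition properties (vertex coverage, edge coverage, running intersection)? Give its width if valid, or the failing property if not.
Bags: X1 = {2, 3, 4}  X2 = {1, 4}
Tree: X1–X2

A tree decomposition must satisfy three properties: every vertex lies in some bag; for every edge, both endpoints lie together in some bag; and for every vertex, the bags containing it form a connected subtree. Here edge (2,1) lies in no bag, so the decomposition is invalid.

No — edge (2,1) lies in no bag.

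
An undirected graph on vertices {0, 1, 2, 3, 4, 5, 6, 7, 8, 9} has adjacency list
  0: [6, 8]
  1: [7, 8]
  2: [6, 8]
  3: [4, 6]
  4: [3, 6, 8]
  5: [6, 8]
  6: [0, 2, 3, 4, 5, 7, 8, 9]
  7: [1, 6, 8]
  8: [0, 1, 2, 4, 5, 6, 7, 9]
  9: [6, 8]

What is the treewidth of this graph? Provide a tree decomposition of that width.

Treewidth 2.
Bags: B1 = {6, 7, 8}  B2 = {2, 6, 8}  B3 = {0, 6, 8}  B4 = {4, 6, 8}  B5 = {6, 8, 9}  B6 = {5, 6, 8}  B7 = {3, 4, 6}  B8 = {1, 7, 8}
Tree: B1–B2, B1–B3, B2–B4, B3–B5, B1–B6, B4–B7, B1–B8

Every bag has size at most 3, so the width is 3 − 1 = 2 and tw(G) ≤ 2. Conversely, {1, 7, 8} is a clique of size 3, and the vertices of any clique must share a bag in every tree decomposition; so some bag has ≥ 3 vertices and tw(G) ≥ 2. The upper and lower bounds meet at 2, so that is the treewidth.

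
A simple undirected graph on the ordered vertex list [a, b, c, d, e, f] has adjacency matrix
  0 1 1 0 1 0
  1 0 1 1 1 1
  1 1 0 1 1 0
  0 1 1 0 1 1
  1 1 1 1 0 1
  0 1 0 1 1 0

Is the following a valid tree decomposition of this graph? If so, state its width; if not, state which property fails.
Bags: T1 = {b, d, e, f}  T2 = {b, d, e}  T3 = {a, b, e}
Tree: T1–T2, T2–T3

No — vertex c appears in no bag.

A tree decomposition must satisfy three properties: every vertex lies in some bag; for every edge, both endpoints lie together in some bag; and for every vertex, the bags containing it form a connected subtree. Here vertex c appears in no bag, so the decomposition is invalid.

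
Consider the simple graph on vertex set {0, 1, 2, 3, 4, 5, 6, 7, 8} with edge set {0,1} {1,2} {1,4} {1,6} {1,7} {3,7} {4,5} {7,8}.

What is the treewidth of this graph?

A width-1 tree decomposition is:
Bags: B1 = {1, 7}  B2 = {0, 1}  B3 = {1, 4}  B4 = {1, 6}  B5 = {7, 8}  B6 = {1, 2}  B7 = {3, 7}  B8 = {4, 5}
Tree: B1–B2, B1–B3, B1–B4, B1–B5, B3–B6, B5–B7, B3–B8
The largest bag has 2 vertices, giving width 1; this decomposition certifies tw(G) ≤ 1. G has an edge, so its treewidth is at least 1. The upper and lower bounds meet at 1, so that is the treewidth.

1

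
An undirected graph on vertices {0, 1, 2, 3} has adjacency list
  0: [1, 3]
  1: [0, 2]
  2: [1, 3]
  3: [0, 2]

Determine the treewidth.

2

A width-2 tree decomposition is:
Bags: B1 = {0, 1, 2}  B2 = {0, 2, 3}
Tree: B1–B2
Every bag has size at most 3, so the width is 3 − 1 = 2 and tw(G) ≤ 2. The edges 2–1–0–3–2 form a cycle, so G is not a tree and its treewidth is at least 2. The upper and lower bounds meet at 2, so that is the treewidth.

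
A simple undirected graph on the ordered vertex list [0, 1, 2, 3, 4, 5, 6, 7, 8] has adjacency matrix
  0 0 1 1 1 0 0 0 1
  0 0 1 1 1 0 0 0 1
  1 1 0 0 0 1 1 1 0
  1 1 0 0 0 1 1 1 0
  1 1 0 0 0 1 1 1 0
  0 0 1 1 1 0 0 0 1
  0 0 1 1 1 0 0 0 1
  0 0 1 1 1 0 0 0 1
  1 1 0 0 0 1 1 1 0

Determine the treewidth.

A width-4 tree decomposition is:
Bags: B1 = {0, 2, 3, 4, 8}  B2 = {2, 3, 4, 5, 8}  B3 = {2, 3, 4, 6, 8}  B4 = {1, 2, 3, 4, 8}  B5 = {2, 3, 4, 7, 8}
Tree: B1–B2, B2–B3, B3–B4, B4–B5
The largest bag has 5 vertices, giving width 4; this decomposition certifies tw(G) ≤ 4. For the lower bound: the 5 vertex sets {0,4}, {3,5}, {6,8}, {2}, {1} are disjoint, each induces a connected subgraph, and every pair is joined by at least one edge of G. Contracting each set to a single vertex therefore yields K_{5} as a minor, and since treewidth is minor-monotone, tw(G) ≥ tw(K_{5}) = 4. Hence tw(G) = 4 exactly.

4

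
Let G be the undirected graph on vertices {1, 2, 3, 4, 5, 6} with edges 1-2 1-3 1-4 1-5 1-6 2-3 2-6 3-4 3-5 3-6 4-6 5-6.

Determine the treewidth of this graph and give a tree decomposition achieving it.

Each bag holds 4 vertices, so the decomposition has width 3, which upper-bounds the treewidth. For the lower bound, the 4 vertices {1, 2, 3, 6} are pairwise adjacent, and any tree decomposition puts a clique entirely inside one bag — forcing width ≥ 3. Combining the bounds, tw(G) = 3.

Treewidth 3.
One such decomposition:
Bags: B1 = {1, 3, 4, 6}  B2 = {1, 2, 3, 6}  B3 = {1, 3, 5, 6}
Tree: B1–B2, B2–B3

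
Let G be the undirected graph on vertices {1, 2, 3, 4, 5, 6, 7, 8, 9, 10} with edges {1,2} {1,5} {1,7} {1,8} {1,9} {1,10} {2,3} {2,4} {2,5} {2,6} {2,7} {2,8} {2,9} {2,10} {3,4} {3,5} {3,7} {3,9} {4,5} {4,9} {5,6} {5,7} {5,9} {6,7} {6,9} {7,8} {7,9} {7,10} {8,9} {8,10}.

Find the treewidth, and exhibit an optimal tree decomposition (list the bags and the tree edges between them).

Treewidth 4.
One optimal decomposition is:
Bags: B1 = {2, 3, 5, 7, 9}  B2 = {1, 2, 5, 7, 9}  B3 = {2, 3, 4, 5, 9}  B4 = {1, 2, 7, 8, 9}  B5 = {2, 5, 6, 7, 9}  B6 = {1, 2, 7, 8, 10}
Tree: B1–B2, B1–B3, B2–B4, B2–B5, B4–B6

Every bag has size at most 5, so the width is 5 − 1 = 4 and tw(G) ≤ 4. For the lower bound, the 5 vertices {2, 3, 4, 5, 9} are pairwise adjacent, and any tree decomposition puts a clique entirely inside one bag — forcing width ≥ 4. The upper and lower bounds meet at 4, so that is the treewidth.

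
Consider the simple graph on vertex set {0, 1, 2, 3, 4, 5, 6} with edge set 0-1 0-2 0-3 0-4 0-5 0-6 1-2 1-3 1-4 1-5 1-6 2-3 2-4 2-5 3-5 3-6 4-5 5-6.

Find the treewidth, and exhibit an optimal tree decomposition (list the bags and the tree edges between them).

Treewidth 4.
Bags: B1 = {0, 1, 3, 5, 6}  B2 = {0, 1, 2, 3, 5}  B3 = {0, 1, 2, 4, 5}
Tree: B1–B2, B2–B3

Every bag has size at most 5, so the width is 5 − 1 = 4 and tw(G) ≤ 4. Conversely, {0, 1, 2, 3, 5} is a clique of size 5, and the vertices of any clique must share a bag in every tree decomposition; so some bag has ≥ 5 vertices and tw(G) ≥ 4. The upper and lower bounds meet at 4, so that is the treewidth.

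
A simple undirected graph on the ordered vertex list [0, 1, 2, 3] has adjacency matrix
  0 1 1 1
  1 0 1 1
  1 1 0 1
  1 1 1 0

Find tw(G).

3

A width-3 tree decomposition is:
Bags: B1 = {0, 1, 2, 3}
Tree: (single bag)
A single bag containing all 4 vertices is trivially a valid decomposition of width 3. On the other hand G contains the 4-clique {0, 1, 2, 3}. A clique must lie in a single bag of any decomposition, so no decomposition can have width below 3. The upper and lower bounds meet at 3, so that is the treewidth.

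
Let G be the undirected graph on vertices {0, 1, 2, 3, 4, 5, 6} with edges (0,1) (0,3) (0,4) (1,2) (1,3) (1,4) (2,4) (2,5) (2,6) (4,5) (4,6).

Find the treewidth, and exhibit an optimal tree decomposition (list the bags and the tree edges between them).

Treewidth 2.
Bags: B1 = {1, 2, 4}  B2 = {2, 4, 5}  B3 = {0, 1, 4}  B4 = {2, 4, 6}  B5 = {0, 1, 3}
Tree: B1–B2, B1–B3, B1–B4, B3–B5

Each bag holds 3 vertices, so the decomposition has width 2, which upper-bounds the treewidth. For the lower bound, the 3 vertices {0, 1, 3} are pairwise adjacent, and any tree decomposition puts a clique entirely inside one bag — forcing width ≥ 2. The upper and lower bounds meet at 2, so that is the treewidth.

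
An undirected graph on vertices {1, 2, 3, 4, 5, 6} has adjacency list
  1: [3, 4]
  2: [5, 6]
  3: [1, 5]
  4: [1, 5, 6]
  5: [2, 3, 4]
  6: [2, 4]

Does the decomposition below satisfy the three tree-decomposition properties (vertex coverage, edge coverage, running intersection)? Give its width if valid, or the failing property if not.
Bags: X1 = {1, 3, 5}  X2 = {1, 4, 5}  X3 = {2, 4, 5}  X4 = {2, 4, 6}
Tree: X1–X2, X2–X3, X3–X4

Every vertex of G appears in some bag (union = {1, 2, 3, 4, 5, 6}); every edge is covered by a bag; and for each vertex v the set of bags containing v is connected in the bag tree. The decomposition is therefore valid. The largest bag has 3 vertices, so the width is 2.

Yes; width 2.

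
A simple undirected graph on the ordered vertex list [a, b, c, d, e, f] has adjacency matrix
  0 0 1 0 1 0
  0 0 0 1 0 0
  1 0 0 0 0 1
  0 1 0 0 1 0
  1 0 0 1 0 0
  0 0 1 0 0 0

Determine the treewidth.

A width-1 tree decomposition is:
Bags: B1 = {c, f}  B2 = {a, c}  B3 = {a, e}  B4 = {d, e}  B5 = {b, d}
Tree: B1–B2, B2–B3, B3–B4, B4–B5
Every bag has size at most 2, so the width is 2 − 1 = 1 and tw(G) ≤ 1. G has an edge, so its treewidth is at least 1. The upper and lower bounds meet at 1, so that is the treewidth.

1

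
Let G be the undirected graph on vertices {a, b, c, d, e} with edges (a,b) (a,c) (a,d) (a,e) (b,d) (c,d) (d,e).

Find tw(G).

A width-2 tree decomposition is:
Bags: B1 = {a, d, e}  B2 = {a, c, d}  B3 = {a, b, d}
Tree: B1–B2, B1–B3
Each bag holds 3 vertices, so the decomposition has width 2, which upper-bounds the treewidth. Conversely, {a, d, e} is a clique of size 3, and the vertices of any clique must share a bag in every tree decomposition; so some bag has ≥ 3 vertices and tw(G) ≥ 2. Combining the bounds, tw(G) = 2.

2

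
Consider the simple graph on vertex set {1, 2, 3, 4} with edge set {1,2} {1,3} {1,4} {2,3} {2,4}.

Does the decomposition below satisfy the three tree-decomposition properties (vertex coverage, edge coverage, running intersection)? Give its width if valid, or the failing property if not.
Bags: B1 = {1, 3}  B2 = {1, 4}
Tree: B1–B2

A tree decomposition must satisfy three properties: every vertex lies in some bag; for every edge, both endpoints lie together in some bag; and for every vertex, the bags containing it form a connected subtree. Here vertex 2 appears in no bag, so the decomposition is invalid.

No — vertex 2 appears in no bag.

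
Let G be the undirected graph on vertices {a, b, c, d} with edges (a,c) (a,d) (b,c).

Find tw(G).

A width-1 tree decomposition is:
Bags: B1 = {b, c}  B2 = {a, c}  B3 = {a, d}
Tree: B1–B2, B2–B3
Each bag holds 2 vertices, so the decomposition has width 1, which upper-bounds the treewidth. G has an edge, so its treewidth is at least 1. Therefore the treewidth is 1.

1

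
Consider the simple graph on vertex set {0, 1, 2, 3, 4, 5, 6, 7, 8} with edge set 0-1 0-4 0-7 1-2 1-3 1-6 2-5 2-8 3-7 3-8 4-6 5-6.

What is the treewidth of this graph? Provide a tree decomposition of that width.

Treewidth 3.
One such decomposition:
Bags: B1 = {0, 3, 4, 7}  B2 = {0, 1, 3, 4}  B3 = {1, 3, 4, 6}  B4 = {1, 3, 6, 8}  B5 = {1, 2, 6, 8}  B6 = {2, 5, 6, 8}
Tree: B1–B2, B2–B3, B3–B4, B4–B5, B5–B6

Every bag has size at most 4, so the width is 4 − 1 = 3 and tw(G) ≤ 3. For the lower bound: the 4 vertex sets {0,4,7}, {3}, {1}, {2,5,6,8} are disjoint, each induces a connected subgraph, and every pair is joined by at least one edge of G. Contracting each set to a single vertex therefore yields K_{4} as a minor, and since treewidth is minor-monotone, tw(G) ≥ tw(K_{4}) = 3. Combining the bounds, tw(G) = 3.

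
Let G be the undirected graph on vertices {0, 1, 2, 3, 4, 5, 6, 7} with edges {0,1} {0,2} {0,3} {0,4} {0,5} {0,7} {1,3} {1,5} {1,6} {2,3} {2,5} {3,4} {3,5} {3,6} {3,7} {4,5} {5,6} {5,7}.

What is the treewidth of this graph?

3

A width-3 tree decomposition is:
Bags: B1 = {0, 2, 3, 5}  B2 = {0, 3, 5, 7}  B3 = {0, 1, 3, 5}  B4 = {0, 3, 4, 5}  B5 = {1, 3, 5, 6}
Tree: B1–B2, B2–B3, B1–B4, B3–B5
Every bag has size at most 4, so the width is 4 − 1 = 3 and tw(G) ≤ 3. For the lower bound, the 4 vertices {0, 1, 3, 5} are pairwise adjacent, and any tree decomposition puts a clique entirely inside one bag — forcing width ≥ 3. Hence tw(G) = 3 exactly.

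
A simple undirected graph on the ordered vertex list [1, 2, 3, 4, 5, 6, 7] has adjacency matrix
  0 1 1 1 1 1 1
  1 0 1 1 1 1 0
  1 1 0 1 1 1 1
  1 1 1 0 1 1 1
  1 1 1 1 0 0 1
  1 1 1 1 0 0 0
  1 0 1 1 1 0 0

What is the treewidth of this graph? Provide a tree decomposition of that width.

Each bag holds 5 vertices, so the decomposition has width 4, which upper-bounds the treewidth. For the lower bound, the 5 vertices {1, 2, 3, 4, 5} are pairwise adjacent, and any tree decomposition puts a clique entirely inside one bag — forcing width ≥ 4. The upper and lower bounds meet at 4, so that is the treewidth.

Treewidth 4.
One optimal decomposition is:
Bags: B1 = {1, 3, 4, 5, 7}  B2 = {1, 2, 3, 4, 5}  B3 = {1, 2, 3, 4, 6}
Tree: B1–B2, B2–B3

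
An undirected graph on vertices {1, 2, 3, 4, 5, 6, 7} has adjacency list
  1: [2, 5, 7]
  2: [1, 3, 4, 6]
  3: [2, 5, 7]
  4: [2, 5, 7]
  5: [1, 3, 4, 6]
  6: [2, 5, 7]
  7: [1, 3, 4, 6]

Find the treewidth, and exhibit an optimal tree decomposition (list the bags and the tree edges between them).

Each bag holds 4 vertices, so the decomposition has width 3, which upper-bounds the treewidth. For the lower bound: the 4 vertex sets {5,6}, {4,7}, {2}, {1} are disjoint, each induces a connected subgraph, and every pair is joined by at least one edge of G. Contracting each set to a single vertex therefore yields K_{4} as a minor, and since treewidth is minor-monotone, tw(G) ≥ tw(K_{4}) = 3. Combining the bounds, tw(G) = 3.

Treewidth 3.
One optimal decomposition is:
Bags: B1 = {2, 5, 6, 7}  B2 = {2, 4, 5, 7}  B3 = {1, 2, 5, 7}  B4 = {2, 3, 5, 7}
Tree: B1–B2, B2–B3, B3–B4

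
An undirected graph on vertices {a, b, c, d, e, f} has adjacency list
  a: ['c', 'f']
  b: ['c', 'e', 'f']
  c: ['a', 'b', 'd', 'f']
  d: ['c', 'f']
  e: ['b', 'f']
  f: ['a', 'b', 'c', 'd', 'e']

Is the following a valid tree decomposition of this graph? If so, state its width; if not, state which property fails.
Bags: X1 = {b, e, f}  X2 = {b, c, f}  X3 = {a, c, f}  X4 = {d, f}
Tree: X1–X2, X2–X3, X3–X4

No — edge (c,d) lies in no bag.

A tree decomposition must satisfy three properties: every vertex lies in some bag; for every edge, both endpoints lie together in some bag; and for every vertex, the bags containing it form a connected subtree. Here edge (c,d) lies in no bag, so the decomposition is invalid.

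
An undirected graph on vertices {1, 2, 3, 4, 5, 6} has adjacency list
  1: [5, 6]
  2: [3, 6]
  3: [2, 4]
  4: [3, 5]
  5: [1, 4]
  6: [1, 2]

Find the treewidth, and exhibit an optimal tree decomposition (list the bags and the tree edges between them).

Every bag has size at most 3, so the width is 3 − 1 = 2 and tw(G) ≤ 2. The edges 5–1–6–2–3–4–5 form a cycle, so G is not a tree and its treewidth is at least 2. Hence tw(G) = 2 exactly.

Treewidth 2.
Bags: B1 = {1, 5, 6}  B2 = {2, 5, 6}  B3 = {2, 3, 5}  B4 = {3, 4, 5}
Tree: B1–B2, B2–B3, B3–B4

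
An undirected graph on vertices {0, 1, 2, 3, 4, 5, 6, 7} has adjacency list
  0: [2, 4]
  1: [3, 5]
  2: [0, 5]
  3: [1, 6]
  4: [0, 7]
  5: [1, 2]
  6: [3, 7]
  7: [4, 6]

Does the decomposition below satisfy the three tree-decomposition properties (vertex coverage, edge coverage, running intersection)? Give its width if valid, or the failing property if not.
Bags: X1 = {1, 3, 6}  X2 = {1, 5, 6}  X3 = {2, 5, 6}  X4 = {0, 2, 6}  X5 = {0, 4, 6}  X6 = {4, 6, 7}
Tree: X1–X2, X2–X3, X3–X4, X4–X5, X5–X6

Yes; width 2.

Vertex coverage: the bags together contain {0, 1, 2, 3, 4, 5, 6, 7}, the full vertex set. Edge coverage: each edge of G has both endpoints in at least one bag. Running intersection: for every vertex, the bags containing it form a connected subtree. All three properties hold, so this is a valid tree decomposition of width max|bag| − 1 = 2, and hence tw(G) ≤ 2.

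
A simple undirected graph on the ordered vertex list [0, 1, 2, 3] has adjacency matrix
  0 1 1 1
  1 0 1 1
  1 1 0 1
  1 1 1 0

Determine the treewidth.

3

A width-3 tree decomposition is:
Bags: B1 = {0, 1, 2, 3}
Tree: (single bag)
A single bag containing all 4 vertices is trivially a valid decomposition of width 3. For the lower bound, the 4 vertices {0, 1, 2, 3} are pairwise adjacent, and any tree decomposition puts a clique entirely inside one bag — forcing width ≥ 3. The upper and lower bounds meet at 3, so that is the treewidth.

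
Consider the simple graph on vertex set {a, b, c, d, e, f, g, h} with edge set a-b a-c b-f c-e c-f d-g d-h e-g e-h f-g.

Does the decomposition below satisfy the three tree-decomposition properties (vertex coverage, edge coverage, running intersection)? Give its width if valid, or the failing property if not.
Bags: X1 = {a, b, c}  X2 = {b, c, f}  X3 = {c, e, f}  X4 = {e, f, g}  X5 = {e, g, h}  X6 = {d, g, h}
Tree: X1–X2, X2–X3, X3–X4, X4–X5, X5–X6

Yes; width 2.

Checking the three conditions: (i) the bags cover all of {a, b, c, d, e, f, g, h}; (ii) for each edge, some bag contains both endpoints; (iii) the bags containing any fixed vertex form a subtree. All hold, so the decomposition is valid with width 3 − 1 = 2.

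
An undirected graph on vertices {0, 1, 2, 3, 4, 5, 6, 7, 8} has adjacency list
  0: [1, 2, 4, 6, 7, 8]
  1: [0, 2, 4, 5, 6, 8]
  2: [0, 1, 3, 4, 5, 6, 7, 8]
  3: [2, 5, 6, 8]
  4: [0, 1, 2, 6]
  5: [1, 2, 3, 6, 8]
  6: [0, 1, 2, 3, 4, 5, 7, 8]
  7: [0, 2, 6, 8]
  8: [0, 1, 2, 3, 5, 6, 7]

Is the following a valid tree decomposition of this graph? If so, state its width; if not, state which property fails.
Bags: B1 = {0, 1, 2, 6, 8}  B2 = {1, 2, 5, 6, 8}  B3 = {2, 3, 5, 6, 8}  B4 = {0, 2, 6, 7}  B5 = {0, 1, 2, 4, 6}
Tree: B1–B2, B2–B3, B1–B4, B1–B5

A tree decomposition must satisfy three properties: every vertex lies in some bag; for every edge, both endpoints lie together in some bag; and for every vertex, the bags containing it form a connected subtree. Here edge (8,7) lies in no bag, so the decomposition is invalid.

No — edge (8,7) lies in no bag.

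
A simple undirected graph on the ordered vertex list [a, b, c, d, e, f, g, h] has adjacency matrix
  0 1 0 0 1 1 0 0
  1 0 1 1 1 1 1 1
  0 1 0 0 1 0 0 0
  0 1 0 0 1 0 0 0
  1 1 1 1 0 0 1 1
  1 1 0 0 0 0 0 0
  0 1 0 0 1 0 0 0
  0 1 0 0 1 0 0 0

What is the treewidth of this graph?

2

A width-2 tree decomposition is:
Bags: B1 = {b, e, g}  B2 = {b, c, e}  B3 = {b, d, e}  B4 = {b, e, h}  B5 = {a, b, e}  B6 = {a, b, f}
Tree: B1–B2, B1–B3, B1–B4, B3–B5, B5–B6
Each bag holds 3 vertices, so the decomposition has width 2, which upper-bounds the treewidth. For the lower bound, the 3 vertices {b, d, e} are pairwise adjacent, and any tree decomposition puts a clique entirely inside one bag — forcing width ≥ 2. Hence tw(G) = 2 exactly.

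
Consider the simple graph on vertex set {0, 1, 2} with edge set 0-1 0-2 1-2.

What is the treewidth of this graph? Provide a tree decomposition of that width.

With just one bag of size 3, the width is 3 − 1 = 2, so tw(G) ≤ 2. For the lower bound, the 3 vertices {0, 1, 2} are pairwise adjacent, and any tree decomposition puts a clique entirely inside one bag — forcing width ≥ 2. Therefore the treewidth is 2.

Treewidth 2.
Bags: B1 = {0, 1, 2}
Tree: (single bag)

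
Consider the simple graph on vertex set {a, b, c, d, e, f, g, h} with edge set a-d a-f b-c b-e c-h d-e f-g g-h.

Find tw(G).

2

A width-2 tree decomposition is:
Bags: B1 = {a, f, g}  B2 = {a, d, g}  B3 = {d, e, g}  B4 = {b, e, g}  B5 = {b, c, g}  B6 = {c, g, h}
Tree: B1–B2, B2–B3, B3–B4, B4–B5, B5–B6
Every bag has size at most 3, so the width is 3 − 1 = 2 and tw(G) ≤ 2. The edges g–f–a–d–e–b–c–h–g form a cycle, so G is not a tree and its treewidth is at least 2. Combining the bounds, tw(G) = 2.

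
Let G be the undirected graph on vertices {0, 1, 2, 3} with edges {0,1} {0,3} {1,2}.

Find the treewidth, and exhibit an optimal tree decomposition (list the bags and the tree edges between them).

Treewidth 1.
One such decomposition:
Bags: B1 = {0, 3}  B2 = {0, 1}  B3 = {1, 2}
Tree: B1–B2, B2–B3

Every bag has size at most 2, so the width is 2 − 1 = 1 and tw(G) ≤ 1. Any graph with an edge has treewidth ≥ 1, and G has the edge 0–3. Therefore the treewidth is 1.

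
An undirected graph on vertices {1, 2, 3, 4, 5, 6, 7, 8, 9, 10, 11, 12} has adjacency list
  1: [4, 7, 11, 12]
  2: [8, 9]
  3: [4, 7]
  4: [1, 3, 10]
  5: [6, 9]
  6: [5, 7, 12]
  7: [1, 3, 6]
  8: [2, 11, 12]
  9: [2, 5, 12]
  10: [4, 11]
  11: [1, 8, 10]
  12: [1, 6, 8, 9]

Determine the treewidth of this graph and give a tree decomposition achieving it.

The largest bag has 4 vertices, giving width 3; this decomposition certifies tw(G) ≤ 3. For the lower bound: the 4 vertex sets {3,4,10}, {11}, {1}, {6,7,8,12} are disjoint, each induces a connected subgraph, and every pair is joined by at least one edge of G. Contracting each set to a single vertex therefore yields K_{4} as a minor, and since treewidth is minor-monotone, tw(G) ≥ tw(K_{4}) = 3. Hence tw(G) = 3 exactly.

Treewidth 3.
One optimal decomposition is:
Bags: B1 = {3, 4, 10, 11}  B2 = {1, 3, 4, 11}  B3 = {1, 3, 7, 11}  B4 = {1, 7, 8, 11}  B5 = {1, 7, 8, 12}  B6 = {6, 7, 8, 12}  B7 = {2, 6, 8, 12}  B8 = {2, 6, 9, 12}  B9 = {2, 5, 6, 9}
Tree: B1–B2, B2–B3, B3–B4, B4–B5, B5–B6, B6–B7, B7–B8, B8–B9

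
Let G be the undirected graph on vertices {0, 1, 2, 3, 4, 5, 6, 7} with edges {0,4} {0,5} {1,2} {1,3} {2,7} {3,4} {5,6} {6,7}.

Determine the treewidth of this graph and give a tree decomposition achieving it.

Each bag holds 3 vertices, so the decomposition has width 2, which upper-bounds the treewidth. Since 0–4–3–1–2–7–6–5–0 is a cycle in G, G is not acyclic. Forests are exactly the graphs of treewidth ≤ 1, so tw(G) ≥ 2. The upper and lower bounds meet at 2, so that is the treewidth.

Treewidth 2.
One optimal decomposition is:
Bags: B1 = {0, 3, 4}  B2 = {0, 1, 3}  B3 = {0, 1, 2}  B4 = {0, 2, 7}  B5 = {0, 6, 7}  B6 = {0, 5, 6}
Tree: B1–B2, B2–B3, B3–B4, B4–B5, B5–B6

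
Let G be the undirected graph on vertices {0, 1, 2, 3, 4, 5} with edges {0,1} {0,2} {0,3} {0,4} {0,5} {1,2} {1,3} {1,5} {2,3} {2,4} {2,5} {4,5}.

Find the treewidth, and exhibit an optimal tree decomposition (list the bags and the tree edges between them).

Treewidth 3.
One optimal decomposition is:
Bags: B1 = {0, 1, 2, 3}  B2 = {0, 1, 2, 5}  B3 = {0, 2, 4, 5}
Tree: B1–B2, B2–B3

The largest bag has 4 vertices, giving width 3; this decomposition certifies tw(G) ≤ 3. For the lower bound, the 4 vertices {0, 1, 2, 3} are pairwise adjacent, and any tree decomposition puts a clique entirely inside one bag — forcing width ≥ 3. The upper and lower bounds meet at 3, so that is the treewidth.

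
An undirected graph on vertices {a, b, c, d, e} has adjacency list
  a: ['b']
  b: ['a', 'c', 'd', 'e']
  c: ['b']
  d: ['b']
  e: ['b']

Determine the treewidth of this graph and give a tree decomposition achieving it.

Every bag has size at most 2, so the width is 2 − 1 = 1 and tw(G) ≤ 1. G has an edge, so its treewidth is at least 1. Combining the bounds, tw(G) = 1.

Treewidth 1.
One such decomposition:
Bags: B1 = {b, c}  B2 = {a, b}  B3 = {b, d}  B4 = {b, e}
Tree: B1–B2, B1–B3, B1–B4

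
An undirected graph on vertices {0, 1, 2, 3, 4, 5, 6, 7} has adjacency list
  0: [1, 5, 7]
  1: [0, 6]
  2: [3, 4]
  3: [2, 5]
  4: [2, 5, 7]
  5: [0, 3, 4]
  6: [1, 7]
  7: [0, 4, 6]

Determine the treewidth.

2

A width-2 tree decomposition is:
Bags: B1 = {2, 3, 4}  B2 = {3, 4, 5}  B3 = {4, 5, 7}  B4 = {0, 5, 7}  B5 = {0, 6, 7}  B6 = {0, 1, 6}
Tree: B1–B2, B2–B3, B3–B4, B4–B5, B5–B6
Every bag has size at most 3, so the width is 3 − 1 = 2 and tw(G) ≤ 2. Since 2–3–5–4–2 is a cycle in G, G is not acyclic. Forests are exactly the graphs of treewidth ≤ 1, so tw(G) ≥ 2. Combining the bounds, tw(G) = 2.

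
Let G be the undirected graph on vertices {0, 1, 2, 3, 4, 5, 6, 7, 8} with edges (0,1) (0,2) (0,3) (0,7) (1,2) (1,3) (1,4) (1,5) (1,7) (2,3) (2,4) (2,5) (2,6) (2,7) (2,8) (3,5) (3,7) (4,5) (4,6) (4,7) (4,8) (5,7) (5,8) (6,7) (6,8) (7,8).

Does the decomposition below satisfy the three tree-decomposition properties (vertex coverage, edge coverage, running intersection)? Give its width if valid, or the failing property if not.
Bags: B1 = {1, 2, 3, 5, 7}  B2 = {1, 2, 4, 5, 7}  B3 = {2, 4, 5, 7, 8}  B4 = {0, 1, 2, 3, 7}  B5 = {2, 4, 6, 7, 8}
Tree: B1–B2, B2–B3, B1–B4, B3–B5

Yes; width 4.

Checking the three conditions: (i) the bags cover all of {0, 1, 2, 3, 4, 5, 6, 7, 8}; (ii) for each edge, some bag contains both endpoints; (iii) the bags containing any fixed vertex form a subtree. All hold, so the decomposition is valid with width 5 − 1 = 4.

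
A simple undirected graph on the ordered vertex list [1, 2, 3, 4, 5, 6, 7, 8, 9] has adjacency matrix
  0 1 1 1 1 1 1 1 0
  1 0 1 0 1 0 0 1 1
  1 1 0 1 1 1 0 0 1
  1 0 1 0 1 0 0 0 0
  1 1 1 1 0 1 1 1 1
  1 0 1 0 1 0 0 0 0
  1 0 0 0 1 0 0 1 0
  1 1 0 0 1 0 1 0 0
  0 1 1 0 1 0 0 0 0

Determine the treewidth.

3

A width-3 tree decomposition is:
Bags: B1 = {1, 2, 3, 5}  B2 = {1, 3, 4, 5}  B3 = {2, 3, 5, 9}  B4 = {1, 2, 5, 8}  B5 = {1, 5, 7, 8}  B6 = {1, 3, 5, 6}
Tree: B1–B2, B1–B3, B1–B4, B4–B5, B2–B6
The largest bag has 4 vertices, giving width 3; this decomposition certifies tw(G) ≤ 3. For the lower bound, the 4 vertices {1, 2, 5, 8} are pairwise adjacent, and any tree decomposition puts a clique entirely inside one bag — forcing width ≥ 3. The upper and lower bounds meet at 3, so that is the treewidth.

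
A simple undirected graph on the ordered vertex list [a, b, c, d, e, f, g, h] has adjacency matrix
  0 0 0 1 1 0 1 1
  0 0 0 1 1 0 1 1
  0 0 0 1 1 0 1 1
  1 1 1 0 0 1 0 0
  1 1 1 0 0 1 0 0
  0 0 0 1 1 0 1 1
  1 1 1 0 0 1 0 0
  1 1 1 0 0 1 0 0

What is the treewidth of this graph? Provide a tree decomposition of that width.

Treewidth 4.
One optimal decomposition is:
Bags: B1 = {a, b, c, f, h}  B2 = {a, b, c, d, f}  B3 = {a, b, c, f, g}  B4 = {a, b, c, e, f}
Tree: B1–B2, B2–B3, B3–B4

Every bag has size at most 5, so the width is 5 − 1 = 4 and tw(G) ≤ 4. For the lower bound: the 5 vertex sets {c,h}, {d,f}, {b,g}, {a}, {e} are disjoint, each induces a connected subgraph, and every pair is joined by at least one edge of G. Contracting each set to a single vertex therefore yields K_{5} as a minor, and since treewidth is minor-monotone, tw(G) ≥ tw(K_{5}) = 4. Hence tw(G) = 4 exactly.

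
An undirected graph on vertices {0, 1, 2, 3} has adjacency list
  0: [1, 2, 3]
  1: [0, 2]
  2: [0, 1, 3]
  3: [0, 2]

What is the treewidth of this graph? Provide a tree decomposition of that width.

Treewidth 2.
One such decomposition:
Bags: B1 = {0, 1, 2}  B2 = {0, 2, 3}
Tree: B1–B2

The largest bag has 3 vertices, giving width 2; this decomposition certifies tw(G) ≤ 2. On the other hand G contains the 3-clique {0, 1, 2}. A clique must lie in a single bag of any decomposition, so no decomposition can have width below 2. Therefore the treewidth is 2.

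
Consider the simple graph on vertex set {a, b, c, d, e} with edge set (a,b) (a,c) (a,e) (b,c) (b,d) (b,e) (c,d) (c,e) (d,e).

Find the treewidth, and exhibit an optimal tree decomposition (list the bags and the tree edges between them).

The largest bag has 4 vertices, giving width 3; this decomposition certifies tw(G) ≤ 3. Conversely, {b, c, d, e} is a clique of size 4, and the vertices of any clique must share a bag in every tree decomposition; so some bag has ≥ 4 vertices and tw(G) ≥ 3. The upper and lower bounds meet at 3, so that is the treewidth.

Treewidth 3.
Bags: B1 = {a, b, c, e}  B2 = {b, c, d, e}
Tree: B1–B2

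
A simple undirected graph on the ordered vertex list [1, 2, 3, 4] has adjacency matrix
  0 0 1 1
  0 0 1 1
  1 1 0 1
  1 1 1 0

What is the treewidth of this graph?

A width-2 tree decomposition is:
Bags: B1 = {1, 3, 4}  B2 = {2, 3, 4}
Tree: B1–B2
Every bag has size at most 3, so the width is 3 − 1 = 2 and tw(G) ≤ 2. For the lower bound, the 3 vertices {1, 3, 4} are pairwise adjacent, and any tree decomposition puts a clique entirely inside one bag — forcing width ≥ 2. Combining the bounds, tw(G) = 2.

2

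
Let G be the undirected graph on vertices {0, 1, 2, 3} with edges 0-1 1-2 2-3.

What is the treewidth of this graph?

1

A width-1 tree decomposition is:
Bags: B1 = {0, 1}  B2 = {1, 2}  B3 = {2, 3}
Tree: B1–B2, B2–B3
Every bag has size at most 2, so the width is 2 − 1 = 1 and tw(G) ≤ 1. Since G has at least one edge (e.g. 1–0), it is not an edgeless graph, so tw(G) ≥ 1. Combining the bounds, tw(G) = 1.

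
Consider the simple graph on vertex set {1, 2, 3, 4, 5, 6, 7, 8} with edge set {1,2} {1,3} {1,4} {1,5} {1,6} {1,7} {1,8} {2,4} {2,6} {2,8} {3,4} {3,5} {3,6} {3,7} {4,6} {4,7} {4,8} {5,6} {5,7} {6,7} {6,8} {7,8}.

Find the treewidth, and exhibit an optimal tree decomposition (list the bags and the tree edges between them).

Every bag has size at most 5, so the width is 5 − 1 = 4 and tw(G) ≤ 4. On the other hand G contains the 5-clique {1, 2, 4, 6, 8}. A clique must lie in a single bag of any decomposition, so no decomposition can have width below 4. Combining the bounds, tw(G) = 4.

Treewidth 4.
One optimal decomposition is:
Bags: B1 = {1, 3, 4, 6, 7}  B2 = {1, 4, 6, 7, 8}  B3 = {1, 3, 5, 6, 7}  B4 = {1, 2, 4, 6, 8}
Tree: B1–B2, B1–B3, B2–B4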